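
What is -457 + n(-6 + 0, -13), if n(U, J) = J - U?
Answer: -464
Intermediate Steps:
-457 + n(-6 + 0, -13) = -457 + (-13 - (-6 + 0)) = -457 + (-13 - 1*(-6)) = -457 + (-13 + 6) = -457 - 7 = -464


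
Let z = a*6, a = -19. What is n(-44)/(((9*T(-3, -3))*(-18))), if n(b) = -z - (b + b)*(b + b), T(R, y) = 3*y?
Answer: -3815/729 ≈ -5.2332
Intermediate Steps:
z = -114 (z = -19*6 = -114)
n(b) = 114 - 4*b**2 (n(b) = -1*(-114) - (b + b)*(b + b) = 114 - 2*b*2*b = 114 - 4*b**2)
n(-44)/(((9*T(-3, -3))*(-18))) = (114 - 4*(-44)**2)/(((9*(3*(-3)))*(-18))) = (114 - 4*1936)/(((9*(-9))*(-18))) = (114 - 7744)/((-81*(-18))) = -7630/1458 = -7630*1/1458 = -3815/729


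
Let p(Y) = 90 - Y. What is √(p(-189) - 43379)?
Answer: 10*I*√431 ≈ 207.61*I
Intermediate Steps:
√(p(-189) - 43379) = √((90 - 1*(-189)) - 43379) = √((90 + 189) - 43379) = √(279 - 43379) = √(-43100) = 10*I*√431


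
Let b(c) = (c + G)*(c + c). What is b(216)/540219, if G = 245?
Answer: 66384/180073 ≈ 0.36865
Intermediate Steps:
b(c) = 2*c*(245 + c) (b(c) = (c + 245)*(c + c) = (245 + c)*(2*c) = 2*c*(245 + c))
b(216)/540219 = (2*216*(245 + 216))/540219 = (2*216*461)*(1/540219) = 199152*(1/540219) = 66384/180073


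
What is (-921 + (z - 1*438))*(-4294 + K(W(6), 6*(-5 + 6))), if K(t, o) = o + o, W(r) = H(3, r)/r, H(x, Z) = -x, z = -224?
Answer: 6778406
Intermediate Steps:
W(r) = -3/r (W(r) = (-1*3)/r = -3/r)
K(t, o) = 2*o
(-921 + (z - 1*438))*(-4294 + K(W(6), 6*(-5 + 6))) = (-921 + (-224 - 1*438))*(-4294 + 2*(6*(-5 + 6))) = (-921 + (-224 - 438))*(-4294 + 2*(6*1)) = (-921 - 662)*(-4294 + 2*6) = -1583*(-4294 + 12) = -1583*(-4282) = 6778406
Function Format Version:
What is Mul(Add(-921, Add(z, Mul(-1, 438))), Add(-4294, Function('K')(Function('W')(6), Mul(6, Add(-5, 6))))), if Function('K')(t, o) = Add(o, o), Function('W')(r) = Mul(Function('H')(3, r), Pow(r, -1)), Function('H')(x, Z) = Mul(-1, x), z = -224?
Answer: 6778406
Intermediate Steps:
Function('W')(r) = Mul(-3, Pow(r, -1)) (Function('W')(r) = Mul(Mul(-1, 3), Pow(r, -1)) = Mul(-3, Pow(r, -1)))
Function('K')(t, o) = Mul(2, o)
Mul(Add(-921, Add(z, Mul(-1, 438))), Add(-4294, Function('K')(Function('W')(6), Mul(6, Add(-5, 6))))) = Mul(Add(-921, Add(-224, Mul(-1, 438))), Add(-4294, Mul(2, Mul(6, Add(-5, 6))))) = Mul(Add(-921, Add(-224, -438)), Add(-4294, Mul(2, Mul(6, 1)))) = Mul(Add(-921, -662), Add(-4294, Mul(2, 6))) = Mul(-1583, Add(-4294, 12)) = Mul(-1583, -4282) = 6778406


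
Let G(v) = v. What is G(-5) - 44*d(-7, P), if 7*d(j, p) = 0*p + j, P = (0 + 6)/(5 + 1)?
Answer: 39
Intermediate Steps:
P = 1 (P = 6/6 = 6*(⅙) = 1)
d(j, p) = j/7 (d(j, p) = (0*p + j)/7 = (0 + j)/7 = j/7)
G(-5) - 44*d(-7, P) = -5 - 44*(-7)/7 = -5 - 44*(-1) = -5 + 44 = 39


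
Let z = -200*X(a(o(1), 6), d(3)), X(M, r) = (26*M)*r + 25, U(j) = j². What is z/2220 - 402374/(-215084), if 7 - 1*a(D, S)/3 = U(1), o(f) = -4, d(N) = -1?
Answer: 498742817/11937162 ≈ 41.781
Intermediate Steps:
a(D, S) = 18 (a(D, S) = 21 - 3*1² = 21 - 3*1 = 21 - 3 = 18)
X(M, r) = 25 + 26*M*r (X(M, r) = 26*M*r + 25 = 25 + 26*M*r)
z = 88600 (z = -200*(25 + 26*18*(-1)) = -200*(25 - 468) = -200*(-443) = 88600)
z/2220 - 402374/(-215084) = 88600/2220 - 402374/(-215084) = 88600*(1/2220) - 402374*(-1/215084) = 4430/111 + 201187/107542 = 498742817/11937162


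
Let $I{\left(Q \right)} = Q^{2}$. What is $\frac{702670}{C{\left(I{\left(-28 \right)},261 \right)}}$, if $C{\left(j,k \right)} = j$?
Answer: $\frac{351335}{392} \approx 896.26$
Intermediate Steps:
$\frac{702670}{C{\left(I{\left(-28 \right)},261 \right)}} = \frac{702670}{\left(-28\right)^{2}} = \frac{702670}{784} = 702670 \cdot \frac{1}{784} = \frac{351335}{392}$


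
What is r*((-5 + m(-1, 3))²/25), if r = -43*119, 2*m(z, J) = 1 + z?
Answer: -5117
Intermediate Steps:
m(z, J) = ½ + z/2 (m(z, J) = (1 + z)/2 = ½ + z/2)
r = -5117
r*((-5 + m(-1, 3))²/25) = -5117*(-5 + (½ + (½)*(-1)))²/25 = -5117*(-5 + (½ - ½))²/25 = -5117*(-5 + 0)²/25 = -5117*(-5)²/25 = -127925/25 = -5117*1 = -5117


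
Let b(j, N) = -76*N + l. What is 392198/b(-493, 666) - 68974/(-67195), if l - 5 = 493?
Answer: -11448452839/1683839505 ≈ -6.7990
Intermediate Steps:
l = 498 (l = 5 + 493 = 498)
b(j, N) = 498 - 76*N (b(j, N) = -76*N + 498 = 498 - 76*N)
392198/b(-493, 666) - 68974/(-67195) = 392198/(498 - 76*666) - 68974/(-67195) = 392198/(498 - 50616) - 68974*(-1/67195) = 392198/(-50118) + 68974/67195 = 392198*(-1/50118) + 68974/67195 = -196099/25059 + 68974/67195 = -11448452839/1683839505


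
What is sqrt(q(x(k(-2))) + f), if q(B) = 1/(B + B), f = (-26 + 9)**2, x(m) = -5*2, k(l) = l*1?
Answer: sqrt(28895)/10 ≈ 16.999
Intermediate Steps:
k(l) = l
x(m) = -10
f = 289 (f = (-17)**2 = 289)
q(B) = 1/(2*B)
sqrt(q(x(k(-2))) + f) = sqrt((1/2)/(-10) + 289) = sqrt((1/2)*(-1/10) + 289) = sqrt(-1/20 + 289) = sqrt(5779/20) = sqrt(28895)/10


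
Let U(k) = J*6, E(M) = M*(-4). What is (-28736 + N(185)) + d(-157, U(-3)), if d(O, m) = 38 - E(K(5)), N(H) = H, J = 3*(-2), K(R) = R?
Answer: -28493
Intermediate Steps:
E(M) = -4*M
J = -6
U(k) = -36 (U(k) = -6*6 = -36)
d(O, m) = 58 (d(O, m) = 38 - (-4)*5 = 38 - 1*(-20) = 38 + 20 = 58)
(-28736 + N(185)) + d(-157, U(-3)) = (-28736 + 185) + 58 = -28551 + 58 = -28493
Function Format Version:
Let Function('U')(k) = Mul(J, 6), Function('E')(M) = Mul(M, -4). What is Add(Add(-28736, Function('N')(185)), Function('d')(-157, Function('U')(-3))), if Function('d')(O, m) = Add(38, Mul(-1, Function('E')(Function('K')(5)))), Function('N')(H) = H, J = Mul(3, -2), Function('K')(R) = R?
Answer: -28493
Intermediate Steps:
Function('E')(M) = Mul(-4, M)
J = -6
Function('U')(k) = -36 (Function('U')(k) = Mul(-6, 6) = -36)
Function('d')(O, m) = 58 (Function('d')(O, m) = Add(38, Mul(-1, Mul(-4, 5))) = Add(38, Mul(-1, -20)) = Add(38, 20) = 58)
Add(Add(-28736, Function('N')(185)), Function('d')(-157, Function('U')(-3))) = Add(Add(-28736, 185), 58) = Add(-28551, 58) = -28493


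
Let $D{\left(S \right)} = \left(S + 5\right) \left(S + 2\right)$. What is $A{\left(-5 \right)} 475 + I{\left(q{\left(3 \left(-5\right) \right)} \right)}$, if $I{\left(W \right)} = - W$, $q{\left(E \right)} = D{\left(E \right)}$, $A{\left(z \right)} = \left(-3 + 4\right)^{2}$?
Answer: $345$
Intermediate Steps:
$A{\left(z \right)} = 1$ ($A{\left(z \right)} = 1^{2} = 1$)
$D{\left(S \right)} = \left(2 + S\right) \left(5 + S\right)$ ($D{\left(S \right)} = \left(5 + S\right) \left(2 + S\right) = \left(2 + S\right) \left(5 + S\right)$)
$q{\left(E \right)} = 10 + E^{2} + 7 E$
$A{\left(-5 \right)} 475 + I{\left(q{\left(3 \left(-5\right) \right)} \right)} = 1 \cdot 475 - \left(10 + \left(3 \left(-5\right)\right)^{2} + 7 \cdot 3 \left(-5\right)\right) = 475 - \left(10 + \left(-15\right)^{2} + 7 \left(-15\right)\right) = 475 - \left(10 + 225 - 105\right) = 475 - 130 = 345$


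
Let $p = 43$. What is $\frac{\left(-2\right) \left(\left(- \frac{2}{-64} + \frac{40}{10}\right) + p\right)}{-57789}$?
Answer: $\frac{1505}{924624} \approx 0.0016277$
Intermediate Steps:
$\frac{\left(-2\right) \left(\left(- \frac{2}{-64} + \frac{40}{10}\right) + p\right)}{-57789} = \frac{\left(-2\right) \left(\left(- \frac{2}{-64} + \frac{40}{10}\right) + 43\right)}{-57789} = - 2 \left(\left(\left(-2\right) \left(- \frac{1}{64}\right) + 40 \cdot \frac{1}{10}\right) + 43\right) \left(- \frac{1}{57789}\right) = - 2 \left(\left(\frac{1}{32} + 4\right) + 43\right) \left(- \frac{1}{57789}\right) = - 2 \left(\frac{129}{32} + 43\right) \left(- \frac{1}{57789}\right) = \left(-2\right) \frac{1505}{32} \left(- \frac{1}{57789}\right) = \left(- \frac{1505}{16}\right) \left(- \frac{1}{57789}\right) = \frac{1505}{924624}$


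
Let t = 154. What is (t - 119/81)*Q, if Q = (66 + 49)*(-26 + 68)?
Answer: 19891550/27 ≈ 7.3672e+5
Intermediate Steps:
Q = 4830 (Q = 115*42 = 4830)
(t - 119/81)*Q = (154 - 119/81)*4830 = (12355/81)*4830 = 19891550/27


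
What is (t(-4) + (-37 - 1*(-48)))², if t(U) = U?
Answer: 49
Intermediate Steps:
(t(-4) + (-37 - 1*(-48)))² = (-4 + (-37 - 1*(-48)))² = (-4 + (-37 + 48))² = (-4 + 11)² = 7² = 49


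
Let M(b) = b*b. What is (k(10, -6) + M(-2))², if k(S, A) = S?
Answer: 196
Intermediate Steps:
M(b) = b²
(k(10, -6) + M(-2))² = (10 + (-2)²)² = (10 + 4)² = 14² = 196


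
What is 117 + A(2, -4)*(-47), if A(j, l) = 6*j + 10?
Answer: -917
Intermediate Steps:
A(j, l) = 10 + 6*j
117 + A(2, -4)*(-47) = 117 + (10 + 6*2)*(-47) = 117 + (10 + 12)*(-47) = 117 + 22*(-47) = 117 - 1034 = -917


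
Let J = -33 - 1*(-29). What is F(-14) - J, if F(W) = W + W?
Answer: -24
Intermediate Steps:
F(W) = 2*W
J = -4 (J = -33 + 29 = -4)
F(-14) - J = 2*(-14) - 1*(-4) = -28 + 4 = -24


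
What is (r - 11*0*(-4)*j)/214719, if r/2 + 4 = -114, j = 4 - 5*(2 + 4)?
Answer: -236/214719 ≈ -0.0010991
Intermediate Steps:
j = -26 (j = 4 - 5*6 = 4 - 1*30 = 4 - 30 = -26)
r = -236 (r = -8 + 2*(-114) = -8 - 228 = -236)
(r - 11*0*(-4)*j)/214719 = (-236 - 11*0*(-4)*(-26))/214719 = (-236 - 0*(-26))*(1/214719) = (-236 - 11*0)*(1/214719) = (-236 + 0)*(1/214719) = -236*1/214719 = -236/214719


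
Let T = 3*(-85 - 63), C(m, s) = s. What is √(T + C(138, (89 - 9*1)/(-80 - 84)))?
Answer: 4*I*√46699/41 ≈ 21.083*I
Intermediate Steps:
T = -444 (T = 3*(-148) = -444)
√(T + C(138, (89 - 9*1)/(-80 - 84))) = √(-444 + (89 - 9*1)/(-80 - 84)) = √(-444 + (89 - 9)/(-164)) = √(-444 + 80*(-1/164)) = √(-444 - 20/41) = √(-18224/41) = 4*I*√46699/41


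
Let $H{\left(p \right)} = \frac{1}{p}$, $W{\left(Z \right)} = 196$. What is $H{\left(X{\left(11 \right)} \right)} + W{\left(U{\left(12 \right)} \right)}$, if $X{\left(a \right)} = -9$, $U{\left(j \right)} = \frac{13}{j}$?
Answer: $\frac{1763}{9} \approx 195.89$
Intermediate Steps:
$H{\left(X{\left(11 \right)} \right)} + W{\left(U{\left(12 \right)} \right)} = \frac{1}{-9} + 196 = - \frac{1}{9} + 196 = \frac{1763}{9}$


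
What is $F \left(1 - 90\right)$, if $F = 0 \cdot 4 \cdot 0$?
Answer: $0$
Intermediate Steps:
$F = 0$ ($F = 0 \cdot 0 = 0$)
$F \left(1 - 90\right) = 0 \left(1 - 90\right) = 0 \left(-89\right) = 0$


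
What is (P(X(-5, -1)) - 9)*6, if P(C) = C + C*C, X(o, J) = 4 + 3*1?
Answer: 282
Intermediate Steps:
X(o, J) = 7 (X(o, J) = 4 + 3 = 7)
P(C) = C + C**2
(P(X(-5, -1)) - 9)*6 = (7*(1 + 7) - 9)*6 = (7*8 - 9)*6 = (56 - 9)*6 = 47*6 = 282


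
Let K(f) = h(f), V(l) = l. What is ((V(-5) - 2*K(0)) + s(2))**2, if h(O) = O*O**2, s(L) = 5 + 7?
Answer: 49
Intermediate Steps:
s(L) = 12
h(O) = O**3
K(f) = f**3
((V(-5) - 2*K(0)) + s(2))**2 = ((-5 - 2*0**3) + 12)**2 = ((-5 - 2*0) + 12)**2 = ((-5 + 0) + 12)**2 = (-5 + 12)**2 = 7**2 = 49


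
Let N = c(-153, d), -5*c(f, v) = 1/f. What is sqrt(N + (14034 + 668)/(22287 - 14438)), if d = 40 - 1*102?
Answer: sqrt(7508861348035)/2001495 ≈ 1.3691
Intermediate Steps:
d = -62 (d = 40 - 102 = -62)
c(f, v) = -1/(5*f)
N = 1/765 (N = -1/5/(-153) = -1/5*(-1/153) = 1/765 ≈ 0.0013072)
sqrt(N + (14034 + 668)/(22287 - 14438)) = sqrt(1/765 + (14034 + 668)/(22287 - 14438)) = sqrt(1/765 + 14702/7849) = sqrt(11254879/6004485) = sqrt(7508861348035)/2001495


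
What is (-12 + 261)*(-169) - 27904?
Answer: -69985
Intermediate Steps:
(-12 + 261)*(-169) - 27904 = 249*(-169) - 27904 = -42081 - 27904 = -69985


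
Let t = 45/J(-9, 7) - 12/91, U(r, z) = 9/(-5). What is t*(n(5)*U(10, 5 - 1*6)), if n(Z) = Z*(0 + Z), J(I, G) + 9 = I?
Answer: 21555/182 ≈ 118.43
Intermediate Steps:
J(I, G) = -9 + I
n(Z) = Z² (n(Z) = Z*Z = Z²)
U(r, z) = -9/5 (U(r, z) = 9*(-⅕) = -9/5)
t = -479/182 (t = 45/(-9 - 9) - 12/91 = 45/(-18) - 12*1/91 = 45*(-1/18) - 12/91 = -5/2 - 12/91 = -479/182 ≈ -2.6319)
t*(n(5)*U(10, 5 - 1*6)) = -479*5²*(-9)/(182*5) = -11975*(-9)/(182*5) = -479/182*(-45) = 21555/182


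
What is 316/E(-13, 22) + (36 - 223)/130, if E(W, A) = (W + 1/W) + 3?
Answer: -558537/17030 ≈ -32.797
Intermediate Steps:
E(W, A) = 3 + W + 1/W
316/E(-13, 22) + (36 - 223)/130 = 316/(3 - 13 + 1/(-13)) + (36 - 223)/130 = 316/(3 - 13 - 1/13) - 187*1/130 = 316/(-131/13) - 187/130 = 316*(-13/131) - 187/130 = -4108/131 - 187/130 = -558537/17030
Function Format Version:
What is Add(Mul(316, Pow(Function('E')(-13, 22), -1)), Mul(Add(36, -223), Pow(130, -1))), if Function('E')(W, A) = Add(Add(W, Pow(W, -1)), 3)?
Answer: Rational(-558537, 17030) ≈ -32.797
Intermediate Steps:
Function('E')(W, A) = Add(3, W, Pow(W, -1))
Add(Mul(316, Pow(Function('E')(-13, 22), -1)), Mul(Add(36, -223), Pow(130, -1))) = Add(Mul(316, Pow(Add(3, -13, Pow(-13, -1)), -1)), Mul(Add(36, -223), Pow(130, -1))) = Add(Mul(316, Pow(Add(3, -13, Rational(-1, 13)), -1)), Mul(-187, Rational(1, 130))) = Add(Mul(316, Pow(Rational(-131, 13), -1)), Rational(-187, 130)) = Add(Mul(316, Rational(-13, 131)), Rational(-187, 130)) = Add(Rational(-4108, 131), Rational(-187, 130)) = Rational(-558537, 17030)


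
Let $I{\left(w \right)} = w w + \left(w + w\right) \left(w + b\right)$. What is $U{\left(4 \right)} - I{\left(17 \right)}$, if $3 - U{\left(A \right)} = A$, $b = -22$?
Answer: $-120$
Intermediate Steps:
$U{\left(A \right)} = 3 - A$
$I{\left(w \right)} = w^{2} + 2 w \left(-22 + w\right)$ ($I{\left(w \right)} = w w + \left(w + w\right) \left(w - 22\right) = w^{2} + 2 w \left(-22 + w\right)$)
$U{\left(4 \right)} - I{\left(17 \right)} = \left(3 - 4\right) - 17 \left(-44 + 3 \cdot 17\right) = \left(3 - 4\right) - 17 \left(-44 + 51\right) = -1 - 17 \cdot 7 = -1 - 119 = -120$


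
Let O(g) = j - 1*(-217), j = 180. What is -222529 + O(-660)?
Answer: -222132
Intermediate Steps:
O(g) = 397 (O(g) = 180 - 1*(-217) = 180 + 217 = 397)
-222529 + O(-660) = -222529 + 397 = -222132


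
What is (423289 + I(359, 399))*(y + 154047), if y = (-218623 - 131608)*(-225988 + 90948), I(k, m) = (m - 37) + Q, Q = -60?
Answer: 20033883876238617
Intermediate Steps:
I(k, m) = -97 + m (I(k, m) = (m - 37) - 60 = (-37 + m) - 60 = -97 + m)
y = 47295194240 (y = -350231*(-135040) = 47295194240)
(423289 + I(359, 399))*(y + 154047) = (423289 + (-97 + 399))*(47295194240 + 154047) = (423289 + 302)*47295348287 = 423591*47295348287 = 20033883876238617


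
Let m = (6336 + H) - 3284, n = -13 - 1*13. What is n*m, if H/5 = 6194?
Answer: -884572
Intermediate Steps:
H = 30970 (H = 5*6194 = 30970)
n = -26 (n = -13 - 13 = -26)
m = 34022 (m = (6336 + 30970) - 3284 = 37306 - 3284 = 34022)
n*m = -26*34022 = -884572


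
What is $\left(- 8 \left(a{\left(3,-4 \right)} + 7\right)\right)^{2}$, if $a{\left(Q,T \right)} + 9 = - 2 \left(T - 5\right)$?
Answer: $16384$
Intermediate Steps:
$a{\left(Q,T \right)} = 1 - 2 T$ ($a{\left(Q,T \right)} = -9 - 2 \left(T - 5\right) = -9 - 2 \left(-5 + T\right) = -9 - \left(-10 + 2 T\right) = 1 - 2 T$)
$\left(- 8 \left(a{\left(3,-4 \right)} + 7\right)\right)^{2} = \left(- 8 \left(\left(1 - -8\right) + 7\right)\right)^{2} = \left(- 8 \left(\left(1 + 8\right) + 7\right)\right)^{2} = \left(- 8 \left(9 + 7\right)\right)^{2} = \left(\left(-8\right) 16\right)^{2} = \left(-128\right)^{2} = 16384$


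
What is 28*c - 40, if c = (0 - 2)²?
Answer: 72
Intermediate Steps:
c = 4 (c = (-2)² = 4)
28*c - 40 = 28*4 - 40 = 112 - 40 = 72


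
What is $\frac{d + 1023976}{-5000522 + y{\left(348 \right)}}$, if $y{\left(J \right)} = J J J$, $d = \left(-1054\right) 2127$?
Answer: $- \frac{608941}{18571835} \approx -0.032788$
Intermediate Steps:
$d = -2241858$
$y{\left(J \right)} = J^{3}$ ($y{\left(J \right)} = J^{2} J = J^{3}$)
$\frac{d + 1023976}{-5000522 + y{\left(348 \right)}} = \frac{-2241858 + 1023976}{-5000522 + 348^{3}} = - \frac{1217882}{-5000522 + 42144192} = - \frac{1217882}{37143670} = \left(-1217882\right) \frac{1}{37143670} = - \frac{608941}{18571835}$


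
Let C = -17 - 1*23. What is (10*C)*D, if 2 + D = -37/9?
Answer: 22000/9 ≈ 2444.4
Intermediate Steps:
C = -40 (C = -17 - 23 = -40)
D = -55/9 (D = -2 - 37/9 = -55/9 ≈ -6.1111)
(10*C)*D = (10*(-40))*(-55/9) = -400*(-55/9) = 22000/9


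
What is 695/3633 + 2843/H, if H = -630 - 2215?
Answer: -8351344/10335885 ≈ -0.80799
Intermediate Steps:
H = -2845
695/3633 + 2843/H = 695/3633 + 2843/(-2845) = 695*(1/3633) + 2843*(-1/2845) = 695/3633 - 2843/2845 = -8351344/10335885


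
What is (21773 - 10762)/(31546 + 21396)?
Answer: 11011/52942 ≈ 0.20798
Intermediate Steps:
(21773 - 10762)/(31546 + 21396) = 11011/52942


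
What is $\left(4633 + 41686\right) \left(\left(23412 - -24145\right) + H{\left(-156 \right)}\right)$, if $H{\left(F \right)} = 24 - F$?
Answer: $2211130103$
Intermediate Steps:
$\left(4633 + 41686\right) \left(\left(23412 - -24145\right) + H{\left(-156 \right)}\right) = \left(4633 + 41686\right) \left(\left(23412 - -24145\right) + \left(24 - -156\right)\right) = 46319 \left(\left(23412 + 24145\right) + \left(24 + 156\right)\right) = 46319 \left(47557 + 180\right) = 46319 \cdot 47737 = 2211130103$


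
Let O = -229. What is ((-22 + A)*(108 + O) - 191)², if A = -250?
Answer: 1070663841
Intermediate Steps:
((-22 + A)*(108 + O) - 191)² = ((-22 - 250)*(108 - 229) - 191)² = (-272*(-121) - 191)² = (32912 - 191)² = 32721² = 1070663841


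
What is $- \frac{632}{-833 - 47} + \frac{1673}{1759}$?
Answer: $\frac{322991}{193490} \approx 1.6693$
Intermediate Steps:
$- \frac{632}{-833 - 47} + \frac{1673}{1759} = - \frac{632}{-833 - 47} + 1673 \cdot \frac{1}{1759} = - \frac{632}{-880} + \frac{1673}{1759} = \left(-632\right) \left(- \frac{1}{880}\right) + \frac{1673}{1759} = \frac{79}{110} + \frac{1673}{1759} = \frac{322991}{193490}$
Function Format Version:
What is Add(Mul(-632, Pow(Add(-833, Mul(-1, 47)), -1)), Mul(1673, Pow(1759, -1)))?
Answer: Rational(322991, 193490) ≈ 1.6693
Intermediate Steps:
Add(Mul(-632, Pow(Add(-833, Mul(-1, 47)), -1)), Mul(1673, Pow(1759, -1))) = Add(Mul(-632, Pow(Add(-833, -47), -1)), Mul(1673, Rational(1, 1759))) = Add(Mul(-632, Pow(-880, -1)), Rational(1673, 1759)) = Add(Mul(-632, Rational(-1, 880)), Rational(1673, 1759)) = Add(Rational(79, 110), Rational(1673, 1759)) = Rational(322991, 193490)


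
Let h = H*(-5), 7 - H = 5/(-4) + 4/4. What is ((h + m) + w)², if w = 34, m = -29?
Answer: 15625/16 ≈ 976.56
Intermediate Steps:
H = 29/4 (H = 7 - (5/(-4) + 4/4) = 7 - (5*(-¼) + 4*(¼)) = 7 - (-5/4 + 1) = 7 - 1*(-¼) = 7 + ¼ = 29/4 ≈ 7.2500)
h = -145/4 (h = (29/4)*(-5) = -145/4 ≈ -36.250)
((h + m) + w)² = ((-145/4 - 29) + 34)² = (-261/4 + 34)² = (-125/4)² = 15625/16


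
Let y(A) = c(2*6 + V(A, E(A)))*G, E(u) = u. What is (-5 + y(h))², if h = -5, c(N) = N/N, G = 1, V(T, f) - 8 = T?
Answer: 16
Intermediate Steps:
V(T, f) = 8 + T
c(N) = 1
y(A) = 1 (y(A) = 1*1 = 1)
(-5 + y(h))² = (-5 + 1)² = (-4)² = 16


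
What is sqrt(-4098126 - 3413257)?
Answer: I*sqrt(7511383) ≈ 2740.7*I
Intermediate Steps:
sqrt(-4098126 - 3413257) = sqrt(-7511383) = I*sqrt(7511383)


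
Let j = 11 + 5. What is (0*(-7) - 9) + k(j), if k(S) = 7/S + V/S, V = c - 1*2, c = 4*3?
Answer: -127/16 ≈ -7.9375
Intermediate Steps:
j = 16
c = 12
V = 10 (V = 12 - 1*2 = 12 - 2 = 10)
k(S) = 17/S (k(S) = 7/S + 10/S = 17/S)
(0*(-7) - 9) + k(j) = (0*(-7) - 9) + 17/16 = (0 - 9) + 17*(1/16) = -9 + 17/16 = -127/16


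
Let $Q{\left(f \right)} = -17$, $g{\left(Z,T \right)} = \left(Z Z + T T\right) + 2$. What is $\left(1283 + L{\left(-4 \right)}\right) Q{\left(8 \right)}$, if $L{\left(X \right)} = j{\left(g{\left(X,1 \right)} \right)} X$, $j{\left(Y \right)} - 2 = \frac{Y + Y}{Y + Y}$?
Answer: $-21607$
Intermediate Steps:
$g{\left(Z,T \right)} = 2 + T^{2} + Z^{2}$ ($g{\left(Z,T \right)} = \left(Z^{2} + T^{2}\right) + 2 = \left(T^{2} + Z^{2}\right) + 2 = 2 + T^{2} + Z^{2}$)
$j{\left(Y \right)} = 3$ ($j{\left(Y \right)} = 2 + \frac{Y + Y}{Y + Y} = 2 + \frac{2 Y}{2 Y} = 2 + 2 Y \frac{1}{2 Y} = 2 + 1 = 3$)
$L{\left(X \right)} = 3 X$
$\left(1283 + L{\left(-4 \right)}\right) Q{\left(8 \right)} = \left(1283 + 3 \left(-4\right)\right) \left(-17\right) = \left(1283 - 12\right) \left(-17\right) = 1271 \left(-17\right) = -21607$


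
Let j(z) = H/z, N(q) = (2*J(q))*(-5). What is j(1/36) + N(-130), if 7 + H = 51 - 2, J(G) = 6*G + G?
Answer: 10612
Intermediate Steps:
J(G) = 7*G
H = 42 (H = -7 + (51 - 2) = -7 + 49 = 42)
N(q) = -70*q (N(q) = (2*(7*q))*(-5) = (14*q)*(-5) = -70*q)
j(z) = 42/z
j(1/36) + N(-130) = 42/(1/36) - 70*(-130) = 42/(1/36) + 9100 = 42*36 + 9100 = 1512 + 9100 = 10612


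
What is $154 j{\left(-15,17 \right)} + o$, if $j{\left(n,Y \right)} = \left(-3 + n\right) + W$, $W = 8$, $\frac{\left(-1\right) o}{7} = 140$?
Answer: $-2520$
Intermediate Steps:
$o = -980$ ($o = \left(-7\right) 140 = -980$)
$j{\left(n,Y \right)} = 5 + n$ ($j{\left(n,Y \right)} = \left(-3 + n\right) + 8 = 5 + n$)
$154 j{\left(-15,17 \right)} + o = 154 \left(5 - 15\right) - 980 = 154 \left(-10\right) - 980 = -1540 - 980 = -2520$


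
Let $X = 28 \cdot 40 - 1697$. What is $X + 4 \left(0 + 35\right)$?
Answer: $-437$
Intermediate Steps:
$X = -577$ ($X = 1120 - 1697 = -577$)
$X + 4 \left(0 + 35\right) = -577 + 4 \left(0 + 35\right) = -577 + 4 \cdot 35 = -577 + 140 = -437$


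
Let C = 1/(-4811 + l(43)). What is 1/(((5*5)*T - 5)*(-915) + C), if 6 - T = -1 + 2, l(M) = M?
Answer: -4768/523526401 ≈ -9.1075e-6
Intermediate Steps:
T = 5 (T = 6 - (-1 + 2) = 6 - 1*1 = 6 - 1 = 5)
C = -1/4768 (C = 1/(-4811 + 43) = 1/(-4768) = -1/4768 ≈ -0.00020973)
1/(((5*5)*T - 5)*(-915) + C) = 1/(((5*5)*5 - 5)*(-915) - 1/4768) = 1/((25*5 - 5)*(-915) - 1/4768) = 1/((125 - 5)*(-915) - 1/4768) = 1/(120*(-915) - 1/4768) = 1/(-109800 - 1/4768) = 1/(-523526401/4768) = -4768/523526401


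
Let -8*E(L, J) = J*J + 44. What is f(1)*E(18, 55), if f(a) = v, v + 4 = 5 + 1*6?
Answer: -21483/8 ≈ -2685.4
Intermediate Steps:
v = 7 (v = -4 + (5 + 1*6) = -4 + (5 + 6) = -4 + 11 = 7)
E(L, J) = -11/2 - J²/8 (E(L, J) = -(J*J + 44)/8 = -(J² + 44)/8 = -(44 + J²)/8 = -11/2 - J²/8)
f(a) = 7
f(1)*E(18, 55) = 7*(-11/2 - ⅛*55²) = 7*(-11/2 - ⅛*3025) = 7*(-11/2 - 3025/8) = 7*(-3069/8) = -21483/8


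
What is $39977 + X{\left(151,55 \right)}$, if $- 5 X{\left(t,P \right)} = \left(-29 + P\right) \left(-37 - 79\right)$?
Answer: $\frac{202901}{5} \approx 40580.0$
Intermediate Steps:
$X{\left(t,P \right)} = - \frac{3364}{5} + \frac{116 P}{5}$ ($X{\left(t,P \right)} = - \frac{\left(-29 + P\right) \left(-37 - 79\right)}{5} = - \frac{\left(-29 + P\right) \left(-116\right)}{5} = - \frac{3364 - 116 P}{5} = - \frac{3364}{5} + \frac{116 P}{5}$)
$39977 + X{\left(151,55 \right)} = 39977 + \left(- \frac{3364}{5} + \frac{116}{5} \cdot 55\right) = 39977 + \left(- \frac{3364}{5} + 1276\right) = 39977 + \frac{3016}{5} = \frac{202901}{5}$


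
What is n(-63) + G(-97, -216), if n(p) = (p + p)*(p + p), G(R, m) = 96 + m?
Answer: 15756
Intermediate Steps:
n(p) = 4*p**2 (n(p) = (2*p)*(2*p) = 4*p**2)
n(-63) + G(-97, -216) = 4*(-63)**2 + (96 - 216) = 4*3969 - 120 = 15876 - 120 = 15756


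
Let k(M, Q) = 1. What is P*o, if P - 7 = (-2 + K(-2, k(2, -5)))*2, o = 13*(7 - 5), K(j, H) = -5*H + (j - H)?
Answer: -338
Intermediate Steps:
K(j, H) = j - 6*H
o = 26 (o = 13*2 = 26)
P = -13 (P = 7 + (-2 + (-2 - 6*1))*2 = 7 + (-2 + (-2 - 6))*2 = 7 + (-2 - 8)*2 = 7 - 10*2 = 7 - 20 = -13)
P*o = -13*26 = -338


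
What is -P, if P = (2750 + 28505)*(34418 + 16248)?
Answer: -1583565830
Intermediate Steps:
P = 1583565830 (P = 31255*50666 = 1583565830)
-P = -1*1583565830 = -1583565830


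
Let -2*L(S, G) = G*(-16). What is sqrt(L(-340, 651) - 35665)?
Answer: I*sqrt(30457) ≈ 174.52*I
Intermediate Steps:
L(S, G) = 8*G (L(S, G) = -G*(-16)/2 = -(-8)*G = 8*G)
sqrt(L(-340, 651) - 35665) = sqrt(8*651 - 35665) = sqrt(5208 - 35665) = sqrt(-30457) = I*sqrt(30457)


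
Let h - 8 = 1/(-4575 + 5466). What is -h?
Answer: -7129/891 ≈ -8.0011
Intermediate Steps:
h = 7129/891 (h = 8 + 1/(-4575 + 5466) = 8 + 1/891 = 7129/891 ≈ 8.0011)
-h = -1*7129/891 = -7129/891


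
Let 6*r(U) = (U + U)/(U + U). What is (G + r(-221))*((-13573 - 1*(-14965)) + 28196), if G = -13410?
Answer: -1190310446/3 ≈ -3.9677e+8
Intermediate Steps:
r(U) = ⅙ (r(U) = ((U + U)/(U + U))/6 = ((2*U)/((2*U)))/6 = ((2*U)*(1/(2*U)))/6 = (⅙)*1 = ⅙)
(G + r(-221))*((-13573 - 1*(-14965)) + 28196) = (-13410 + ⅙)*((-13573 - 1*(-14965)) + 28196) = -80459*((-13573 + 14965) + 28196)/6 = -80459*(1392 + 28196)/6 = -80459/6*29588 = -1190310446/3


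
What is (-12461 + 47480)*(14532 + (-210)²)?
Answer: 2053234008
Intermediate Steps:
(-12461 + 47480)*(14532 + (-210)²) = 35019*(14532 + 44100) = 35019*58632 = 2053234008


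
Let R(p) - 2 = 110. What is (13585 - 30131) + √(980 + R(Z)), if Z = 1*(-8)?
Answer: -16546 + 2*√273 ≈ -16513.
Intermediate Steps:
Z = -8
R(p) = 112 (R(p) = 2 + 110 = 112)
(13585 - 30131) + √(980 + R(Z)) = (13585 - 30131) + √(980 + 112) = -16546 + √1092 = -16546 + 2*√273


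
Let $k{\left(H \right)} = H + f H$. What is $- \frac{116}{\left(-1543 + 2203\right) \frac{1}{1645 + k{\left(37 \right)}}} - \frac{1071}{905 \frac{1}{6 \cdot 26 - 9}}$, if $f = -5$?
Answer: $- \frac{4351058}{9955} \approx -437.07$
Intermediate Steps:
$k{\left(H \right)} = - 4 H$ ($k{\left(H \right)} = H - 5 H = - 4 H$)
$- \frac{116}{\left(-1543 + 2203\right) \frac{1}{1645 + k{\left(37 \right)}}} - \frac{1071}{905 \frac{1}{6 \cdot 26 - 9}} = - \frac{116}{\left(-1543 + 2203\right) \frac{1}{1645 - 148}} - \frac{1071}{905 \frac{1}{6 \cdot 26 - 9}} = - \frac{116}{660 \frac{1}{1645 - 148}} - \frac{1071}{905 \frac{1}{156 - 9}} = - \frac{116}{660 \cdot \frac{1}{1497}} - \frac{1071}{905 \cdot \frac{1}{147}} = - \frac{116}{\frac{220}{499}} - \frac{1071}{\frac{905}{147}} = \left(-116\right) \frac{499}{220} - \frac{157437}{905} = - \frac{14471}{55} - \frac{157437}{905} = - \frac{4351058}{9955}$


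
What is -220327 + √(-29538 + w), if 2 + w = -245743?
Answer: -220327 + 3*I*√30587 ≈ -2.2033e+5 + 524.67*I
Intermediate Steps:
w = -245745 (w = -2 - 245743 = -245745)
-220327 + √(-29538 + w) = -220327 + √(-29538 - 245745) = -220327 + √(-275283) = -220327 + 3*I*√30587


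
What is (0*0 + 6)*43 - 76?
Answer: 182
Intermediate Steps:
(0*0 + 6)*43 - 76 = (0 + 6)*43 - 76 = 6*43 - 76 = 258 - 76 = 182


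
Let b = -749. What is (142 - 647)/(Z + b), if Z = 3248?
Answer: -505/2499 ≈ -0.20208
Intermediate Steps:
(142 - 647)/(Z + b) = (142 - 647)/(3248 - 749) = -505/2499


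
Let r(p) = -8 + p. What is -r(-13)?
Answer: 21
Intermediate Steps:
-r(-13) = -(-8 - 13) = -1*(-21) = 21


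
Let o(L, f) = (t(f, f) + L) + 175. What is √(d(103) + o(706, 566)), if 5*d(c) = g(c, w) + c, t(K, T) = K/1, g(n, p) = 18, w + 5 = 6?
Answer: 2*√9195/5 ≈ 38.356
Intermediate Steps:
w = 1 (w = -5 + 6 = 1)
t(K, T) = K (t(K, T) = K*1 = K)
d(c) = 18/5 + c/5 (d(c) = (18 + c)/5 = 18/5 + c/5)
o(L, f) = 175 + L + f (o(L, f) = (f + L) + 175 = (L + f) + 175 = 175 + L + f)
√(d(103) + o(706, 566)) = √((18/5 + (⅕)*103) + (175 + 706 + 566)) = √((18/5 + 103/5) + 1447) = √(121/5 + 1447) = √(7356/5) = 2*√9195/5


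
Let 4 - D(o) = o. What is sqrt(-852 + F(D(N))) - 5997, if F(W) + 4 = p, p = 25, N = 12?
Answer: -5997 + I*sqrt(831) ≈ -5997.0 + 28.827*I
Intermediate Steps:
D(o) = 4 - o
F(W) = 21 (F(W) = -4 + 25 = 21)
sqrt(-852 + F(D(N))) - 5997 = sqrt(-852 + 21) - 5997 = sqrt(-831) - 5997 = I*sqrt(831) - 5997 = -5997 + I*sqrt(831)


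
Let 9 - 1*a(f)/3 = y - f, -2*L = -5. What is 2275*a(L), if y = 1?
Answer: 143325/2 ≈ 71663.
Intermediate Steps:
L = 5/2 (L = -1/2*(-5) = 5/2 ≈ 2.5000)
a(f) = 24 + 3*f (a(f) = 27 - 3*(1 - f) = 27 + (-3 + 3*f) = 24 + 3*f)
2275*a(L) = 2275*(24 + 3*(5/2)) = 2275*(24 + 15/2) = 2275*(63/2) = 143325/2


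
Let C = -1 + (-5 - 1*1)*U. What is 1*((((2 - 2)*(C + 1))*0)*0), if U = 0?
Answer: 0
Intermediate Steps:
C = -1 (C = -1 + (-5 - 1*1)*0 = -1 + (-5 - 1)*0 = -1 - 6*0 = -1 + 0 = -1)
1*((((2 - 2)*(C + 1))*0)*0) = 1*((((2 - 2)*(-1 + 1))*0)*0) = 1*(((0*0)*0)*0) = 1*((0*0)*0) = 1*(0*0) = 1*0 = 0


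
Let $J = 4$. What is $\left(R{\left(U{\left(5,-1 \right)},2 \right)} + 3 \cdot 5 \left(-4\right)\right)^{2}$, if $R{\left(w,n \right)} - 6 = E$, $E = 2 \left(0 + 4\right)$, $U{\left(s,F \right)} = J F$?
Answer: $2116$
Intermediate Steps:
$U{\left(s,F \right)} = 4 F$
$E = 8$ ($E = 2 \cdot 4 = 8$)
$R{\left(w,n \right)} = 14$ ($R{\left(w,n \right)} = 6 + 8 = 14$)
$\left(R{\left(U{\left(5,-1 \right)},2 \right)} + 3 \cdot 5 \left(-4\right)\right)^{2} = \left(14 + 3 \cdot 5 \left(-4\right)\right)^{2} = \left(14 + 15 \left(-4\right)\right)^{2} = \left(14 - 60\right)^{2} = \left(-46\right)^{2} = 2116$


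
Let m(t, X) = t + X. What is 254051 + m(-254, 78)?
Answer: 253875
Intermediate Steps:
m(t, X) = X + t
254051 + m(-254, 78) = 254051 + (78 - 254) = 254051 - 176 = 253875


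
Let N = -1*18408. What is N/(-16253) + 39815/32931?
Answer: 1253307043/535227543 ≈ 2.3416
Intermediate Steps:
N = -18408
N/(-16253) + 39815/32931 = -18408/(-16253) + 39815/32931 = -18408*(-1/16253) + 39815*(1/32931) = 18408/16253 + 39815/32931 = 1253307043/535227543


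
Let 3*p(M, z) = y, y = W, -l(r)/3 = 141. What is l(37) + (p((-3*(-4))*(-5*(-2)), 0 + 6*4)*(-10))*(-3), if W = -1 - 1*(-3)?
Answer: -403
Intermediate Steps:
l(r) = -423 (l(r) = -3*141 = -423)
W = 2 (W = -1 + 3 = 2)
y = 2
p(M, z) = 2/3 (p(M, z) = (1/3)*2 = 2/3)
l(37) + (p((-3*(-4))*(-5*(-2)), 0 + 6*4)*(-10))*(-3) = -423 + ((2/3)*(-10))*(-3) = -423 - 20/3*(-3) = -423 + 20 = -403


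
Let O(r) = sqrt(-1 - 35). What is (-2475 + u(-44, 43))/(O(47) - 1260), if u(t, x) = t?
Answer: 88165/44101 + 2519*I/264606 ≈ 1.9992 + 0.0095198*I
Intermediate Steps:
O(r) = 6*I (O(r) = sqrt(-36) = 6*I)
(-2475 + u(-44, 43))/(O(47) - 1260) = (-2475 - 44)/(6*I - 1260) = -2519*(-1260 - 6*I)/1587636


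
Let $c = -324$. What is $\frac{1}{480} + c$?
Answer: $- \frac{155519}{480} \approx -324.0$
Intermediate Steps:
$\frac{1}{480} + c = \frac{1}{480} - 324 = - \frac{155519}{480}$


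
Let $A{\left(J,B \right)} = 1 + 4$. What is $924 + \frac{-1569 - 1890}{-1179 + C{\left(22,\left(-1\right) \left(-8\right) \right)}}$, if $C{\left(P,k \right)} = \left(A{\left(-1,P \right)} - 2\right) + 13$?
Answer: $\frac{1078071}{1163} \approx 926.97$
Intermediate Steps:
$A{\left(J,B \right)} = 5$
$C{\left(P,k \right)} = 16$ ($C{\left(P,k \right)} = \left(5 - 2\right) + 13 = 3 + 13 = 16$)
$924 + \frac{-1569 - 1890}{-1179 + C{\left(22,\left(-1\right) \left(-8\right) \right)}} = 924 + \frac{-1569 - 1890}{-1179 + 16} = 924 - \frac{3459}{-1163} = 924 - - \frac{3459}{1163} = 924 + \frac{3459}{1163} = \frac{1078071}{1163}$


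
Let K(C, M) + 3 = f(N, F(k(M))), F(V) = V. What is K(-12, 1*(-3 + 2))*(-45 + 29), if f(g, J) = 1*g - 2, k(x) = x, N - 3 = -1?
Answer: 48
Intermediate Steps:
N = 2 (N = 3 - 1 = 2)
f(g, J) = -2 + g (f(g, J) = g - 2 = -2 + g)
K(C, M) = -3 (K(C, M) = -3 + (-2 + 2) = -3 + 0 = -3)
K(-12, 1*(-3 + 2))*(-45 + 29) = -3*(-45 + 29) = -3*(-16) = 48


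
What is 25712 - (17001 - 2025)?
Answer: 10736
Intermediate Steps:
25712 - (17001 - 2025) = 25712 - 1*14976 = 25712 - 14976 = 10736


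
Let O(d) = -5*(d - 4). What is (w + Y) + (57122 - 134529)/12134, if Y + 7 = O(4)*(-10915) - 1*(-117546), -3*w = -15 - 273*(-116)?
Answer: 1298114985/12134 ≈ 1.0698e+5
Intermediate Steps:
O(d) = 20 - 5*d (O(d) = -5*(-4 + d) = 20 - 5*d)
w = -10551 (w = -(-15 - 273*(-116))/3 = -(-15 + 31668)/3 = -⅓*31653 = -10551)
Y = 117539 (Y = -7 + ((20 - 5*4)*(-10915) - 1*(-117546)) = -7 + ((20 - 20)*(-10915) + 117546) = -7 + (0*(-10915) + 117546) = -7 + (0 + 117546) = -7 + 117546 = 117539)
(w + Y) + (57122 - 134529)/12134 = (-10551 + 117539) + (57122 - 134529)/12134 = 106988 - 77407*1/12134 = 106988 - 77407/12134 = 1298114985/12134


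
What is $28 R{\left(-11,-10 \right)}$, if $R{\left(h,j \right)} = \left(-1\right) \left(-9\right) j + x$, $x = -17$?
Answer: $-2996$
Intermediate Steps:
$R{\left(h,j \right)} = -17 + 9 j$ ($R{\left(h,j \right)} = \left(-1\right) \left(-9\right) j - 17 = 9 j - 17 = -17 + 9 j$)
$28 R{\left(-11,-10 \right)} = 28 \left(-17 + 9 \left(-10\right)\right) = 28 \left(-17 - 90\right) = 28 \left(-107\right) = -2996$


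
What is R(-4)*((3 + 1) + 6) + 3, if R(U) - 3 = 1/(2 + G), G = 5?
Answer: 241/7 ≈ 34.429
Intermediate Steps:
R(U) = 22/7 (R(U) = 3 + 1/(2 + 5) = 3 + 1/7 = 22/7)
R(-4)*((3 + 1) + 6) + 3 = 22*((3 + 1) + 6)/7 + 3 = 22*(4 + 6)/7 + 3 = (22/7)*10 + 3 = 220/7 + 3 = 241/7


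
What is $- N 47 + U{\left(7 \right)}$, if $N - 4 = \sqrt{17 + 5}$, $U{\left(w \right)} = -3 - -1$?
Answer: $-190 - 47 \sqrt{22} \approx -410.45$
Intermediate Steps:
$U{\left(w \right)} = -2$ ($U{\left(w \right)} = -3 + 1 = -2$)
$N = 4 + \sqrt{22}$ ($N = 4 + \sqrt{17 + 5} = 4 + \sqrt{22} \approx 8.6904$)
$- N 47 + U{\left(7 \right)} = - (4 + \sqrt{22}) 47 - 2 = \left(-4 - \sqrt{22}\right) 47 - 2 = \left(-188 - 47 \sqrt{22}\right) - 2 = -190 - 47 \sqrt{22}$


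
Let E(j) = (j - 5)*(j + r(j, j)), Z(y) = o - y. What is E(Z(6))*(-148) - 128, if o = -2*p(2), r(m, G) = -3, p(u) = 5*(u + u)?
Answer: -369980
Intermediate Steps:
p(u) = 10*u (p(u) = 5*(2*u) = 10*u)
o = -40 (o = -20*2 = -2*20 = -40)
Z(y) = -40 - y
E(j) = (-5 + j)*(-3 + j) (E(j) = (j - 5)*(j - 3) = (-5 + j)*(-3 + j))
E(Z(6))*(-148) - 128 = (15 + (-40 - 1*6)² - 8*(-40 - 1*6))*(-148) - 128 = (15 + (-40 - 6)² - 8*(-40 - 6))*(-148) - 128 = (15 + (-46)² - 8*(-46))*(-148) - 128 = (15 + 2116 + 368)*(-148) - 128 = 2499*(-148) - 128 = -369852 - 128 = -369980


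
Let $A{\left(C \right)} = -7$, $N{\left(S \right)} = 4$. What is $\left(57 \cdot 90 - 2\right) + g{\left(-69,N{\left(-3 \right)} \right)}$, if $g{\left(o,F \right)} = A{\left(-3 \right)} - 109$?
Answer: $5012$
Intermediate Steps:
$g{\left(o,F \right)} = -116$ ($g{\left(o,F \right)} = -7 - 109 = -116$)
$\left(57 \cdot 90 - 2\right) + g{\left(-69,N{\left(-3 \right)} \right)} = \left(57 \cdot 90 - 2\right) - 116 = \left(5130 - 2\right) - 116 = 5128 - 116 = 5012$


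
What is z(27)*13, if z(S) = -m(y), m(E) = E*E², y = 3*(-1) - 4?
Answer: 4459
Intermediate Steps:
y = -7 (y = -3 - 4 = -7)
m(E) = E³
z(S) = 343 (z(S) = -1*(-7)³ = -1*(-343) = 343)
z(27)*13 = 343*13 = 4459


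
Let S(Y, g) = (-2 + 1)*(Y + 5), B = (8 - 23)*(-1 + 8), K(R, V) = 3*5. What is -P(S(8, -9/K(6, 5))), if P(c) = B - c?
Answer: 92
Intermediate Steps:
K(R, V) = 15
B = -105 (B = -15*7 = -105)
S(Y, g) = -5 - Y (S(Y, g) = -(5 + Y) = -5 - Y)
P(c) = -105 - c
-P(S(8, -9/K(6, 5))) = -(-105 - (-5 - 1*8)) = -(-105 - (-5 - 8)) = -(-105 - 1*(-13)) = -(-105 + 13) = -1*(-92) = 92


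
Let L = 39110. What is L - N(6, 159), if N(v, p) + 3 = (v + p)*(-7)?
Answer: 40268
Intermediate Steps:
N(v, p) = -3 - 7*p - 7*v (N(v, p) = -3 + (v + p)*(-7) = -3 + (p + v)*(-7) = -3 + (-7*p - 7*v) = -3 - 7*p - 7*v)
L - N(6, 159) = 39110 - (-3 - 7*159 - 7*6) = 39110 - (-3 - 1113 - 42) = 39110 - 1*(-1158) = 39110 + 1158 = 40268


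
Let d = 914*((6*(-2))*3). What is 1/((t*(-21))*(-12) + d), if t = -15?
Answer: -1/36684 ≈ -2.7260e-5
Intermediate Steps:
d = -32904 (d = 914*(-12*3) = 914*(-36) = -32904)
1/((t*(-21))*(-12) + d) = 1/(-15*(-21)*(-12) - 32904) = 1/(315*(-12) - 32904) = 1/(-3780 - 32904) = 1/(-36684) = -1/36684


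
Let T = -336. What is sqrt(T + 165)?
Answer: 3*I*sqrt(19) ≈ 13.077*I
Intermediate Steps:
sqrt(T + 165) = sqrt(-336 + 165) = sqrt(-171) = 3*I*sqrt(19)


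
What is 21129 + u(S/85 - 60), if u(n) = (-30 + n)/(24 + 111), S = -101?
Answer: 242447524/11475 ≈ 21128.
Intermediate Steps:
u(n) = -2/9 + n/135 (u(n) = (-30 + n)/135 = (-30 + n)*(1/135) = -2/9 + n/135)
21129 + u(S/85 - 60) = 21129 + (-2/9 + (-101/85 - 60)/135) = 21129 + (-2/9 + (1/135)*(-5201/85)) = 21129 + (-2/9 - 5201/11475) = 21129 - 7751/11475 = 242447524/11475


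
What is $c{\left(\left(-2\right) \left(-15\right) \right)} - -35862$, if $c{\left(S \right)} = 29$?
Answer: $35891$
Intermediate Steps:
$c{\left(\left(-2\right) \left(-15\right) \right)} - -35862 = 29 - -35862 = 29 + 35862 = 35891$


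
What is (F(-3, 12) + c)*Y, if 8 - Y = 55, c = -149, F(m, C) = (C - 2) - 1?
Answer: 6580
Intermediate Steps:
F(m, C) = -3 + C (F(m, C) = (-2 + C) - 1 = -3 + C)
Y = -47 (Y = 8 - 1*55 = 8 - 55 = -47)
(F(-3, 12) + c)*Y = ((-3 + 12) - 149)*(-47) = (9 - 149)*(-47) = -140*(-47) = 6580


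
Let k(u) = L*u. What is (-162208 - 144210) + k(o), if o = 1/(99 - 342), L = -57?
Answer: -24819839/81 ≈ -3.0642e+5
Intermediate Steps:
o = -1/243 (o = 1/(-243) = -1/243 ≈ -0.0041152)
k(u) = -57*u
(-162208 - 144210) + k(o) = (-162208 - 144210) - 57*(-1/243) = -306418 + 19/81 = -24819839/81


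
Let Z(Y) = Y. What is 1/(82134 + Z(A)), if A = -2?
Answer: 1/82132 ≈ 1.2176e-5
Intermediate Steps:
1/(82134 + Z(A)) = 1/(82134 - 2) = 1/82132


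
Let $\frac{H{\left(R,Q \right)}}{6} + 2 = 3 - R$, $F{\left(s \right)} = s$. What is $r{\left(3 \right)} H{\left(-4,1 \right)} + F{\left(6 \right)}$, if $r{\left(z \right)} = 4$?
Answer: $126$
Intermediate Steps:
$H{\left(R,Q \right)} = 6 - 6 R$ ($H{\left(R,Q \right)} = -12 + 6 \left(3 - R\right) = -12 - \left(-18 + 6 R\right) = 6 - 6 R$)
$r{\left(3 \right)} H{\left(-4,1 \right)} + F{\left(6 \right)} = 4 \left(6 - -24\right) + 6 = 4 \left(6 + 24\right) + 6 = 4 \cdot 30 + 6 = 120 + 6 = 126$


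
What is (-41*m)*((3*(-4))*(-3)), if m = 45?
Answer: -66420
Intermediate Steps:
(-41*m)*((3*(-4))*(-3)) = (-41*45)*((3*(-4))*(-3)) = -(-22140)*(-3) = -1845*36 = -66420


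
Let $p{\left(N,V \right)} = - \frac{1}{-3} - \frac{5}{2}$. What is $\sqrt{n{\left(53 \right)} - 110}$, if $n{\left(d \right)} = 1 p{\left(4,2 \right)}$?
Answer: $\frac{i \sqrt{4038}}{6} \approx 10.591 i$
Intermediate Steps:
$p{\left(N,V \right)} = - \frac{13}{6}$ ($p{\left(N,V \right)} = \left(-1\right) \left(- \frac{1}{3}\right) - \frac{5}{2} = \frac{1}{3} - \frac{5}{2} = - \frac{13}{6}$)
$n{\left(d \right)} = - \frac{13}{6}$ ($n{\left(d \right)} = 1 \left(- \frac{13}{6}\right) = - \frac{13}{6}$)
$\sqrt{n{\left(53 \right)} - 110} = \sqrt{- \frac{13}{6} - 110} = \sqrt{- \frac{673}{6}} = \frac{i \sqrt{4038}}{6}$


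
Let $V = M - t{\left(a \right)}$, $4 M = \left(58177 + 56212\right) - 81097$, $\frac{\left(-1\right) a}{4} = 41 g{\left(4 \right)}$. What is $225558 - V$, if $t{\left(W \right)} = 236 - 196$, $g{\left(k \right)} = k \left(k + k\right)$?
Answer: $217275$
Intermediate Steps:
$g{\left(k \right)} = 2 k^{2}$ ($g{\left(k \right)} = k 2 k = 2 k^{2}$)
$a = -5248$ ($a = - 4 \cdot 41 \cdot 2 \cdot 4^{2} = - 4 \cdot 41 \cdot 2 \cdot 16 = - 4 \cdot 41 \cdot 32 = \left(-4\right) 1312 = -5248$)
$t{\left(W \right)} = 40$ ($t{\left(W \right)} = 236 - 196 = 40$)
$M = 8323$ ($M = \frac{\left(58177 + 56212\right) - 81097}{4} = \frac{114389 - 81097}{4} = \frac{1}{4} \cdot 33292 = 8323$)
$V = 8283$ ($V = 8323 - 40 = 8283$)
$225558 - V = 225558 - 8283 = 217275$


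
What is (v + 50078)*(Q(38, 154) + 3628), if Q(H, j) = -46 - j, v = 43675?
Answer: 321385284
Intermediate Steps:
(v + 50078)*(Q(38, 154) + 3628) = (43675 + 50078)*((-46 - 1*154) + 3628) = 93753*((-46 - 154) + 3628) = 93753*(-200 + 3628) = 93753*3428 = 321385284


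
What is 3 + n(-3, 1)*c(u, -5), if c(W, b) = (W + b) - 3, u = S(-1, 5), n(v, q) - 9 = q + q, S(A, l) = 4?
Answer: -41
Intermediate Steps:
n(v, q) = 9 + 2*q (n(v, q) = 9 + (q + q) = 9 + 2*q)
u = 4
c(W, b) = -3 + W + b
3 + n(-3, 1)*c(u, -5) = 3 + (9 + 2*1)*(-3 + 4 - 5) = 3 + (9 + 2)*(-4) = 3 + 11*(-4) = 3 - 44 = -41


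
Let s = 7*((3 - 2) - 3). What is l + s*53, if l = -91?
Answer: -833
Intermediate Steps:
s = -14 (s = 7*(1 - 3) = 7*(-2) = -14)
l + s*53 = -91 - 14*53 = -91 - 742 = -833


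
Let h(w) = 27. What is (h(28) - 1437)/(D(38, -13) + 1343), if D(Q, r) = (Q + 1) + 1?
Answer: -470/461 ≈ -1.0195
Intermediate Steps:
D(Q, r) = 2 + Q (D(Q, r) = (1 + Q) + 1 = 2 + Q)
(h(28) - 1437)/(D(38, -13) + 1343) = (27 - 1437)/((2 + 38) + 1343) = -1410/(40 + 1343) = -1410/1383 = -1410*1/1383 = -470/461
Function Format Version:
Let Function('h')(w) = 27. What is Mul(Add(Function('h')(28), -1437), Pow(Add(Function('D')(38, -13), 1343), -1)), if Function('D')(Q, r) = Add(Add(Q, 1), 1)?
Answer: Rational(-470, 461) ≈ -1.0195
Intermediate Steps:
Function('D')(Q, r) = Add(2, Q) (Function('D')(Q, r) = Add(Add(1, Q), 1) = Add(2, Q))
Mul(Add(Function('h')(28), -1437), Pow(Add(Function('D')(38, -13), 1343), -1)) = Mul(Add(27, -1437), Pow(Add(Add(2, 38), 1343), -1)) = Mul(-1410, Pow(Add(40, 1343), -1)) = Mul(-1410, Pow(1383, -1)) = Mul(-1410, Rational(1, 1383)) = Rational(-470, 461)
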